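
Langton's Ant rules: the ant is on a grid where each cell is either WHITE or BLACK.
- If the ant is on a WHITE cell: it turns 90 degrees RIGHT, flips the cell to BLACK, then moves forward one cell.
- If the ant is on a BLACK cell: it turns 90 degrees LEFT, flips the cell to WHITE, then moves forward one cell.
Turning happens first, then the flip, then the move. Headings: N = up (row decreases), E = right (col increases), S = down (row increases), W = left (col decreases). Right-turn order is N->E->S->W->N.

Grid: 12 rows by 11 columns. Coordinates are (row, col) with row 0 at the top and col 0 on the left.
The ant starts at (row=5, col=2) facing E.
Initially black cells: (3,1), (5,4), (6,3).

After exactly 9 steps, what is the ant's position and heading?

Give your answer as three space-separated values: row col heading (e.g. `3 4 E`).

Step 1: on WHITE (5,2): turn R to S, flip to black, move to (6,2). |black|=4
Step 2: on WHITE (6,2): turn R to W, flip to black, move to (6,1). |black|=5
Step 3: on WHITE (6,1): turn R to N, flip to black, move to (5,1). |black|=6
Step 4: on WHITE (5,1): turn R to E, flip to black, move to (5,2). |black|=7
Step 5: on BLACK (5,2): turn L to N, flip to white, move to (4,2). |black|=6
Step 6: on WHITE (4,2): turn R to E, flip to black, move to (4,3). |black|=7
Step 7: on WHITE (4,3): turn R to S, flip to black, move to (5,3). |black|=8
Step 8: on WHITE (5,3): turn R to W, flip to black, move to (5,2). |black|=9
Step 9: on WHITE (5,2): turn R to N, flip to black, move to (4,2). |black|=10

Answer: 4 2 N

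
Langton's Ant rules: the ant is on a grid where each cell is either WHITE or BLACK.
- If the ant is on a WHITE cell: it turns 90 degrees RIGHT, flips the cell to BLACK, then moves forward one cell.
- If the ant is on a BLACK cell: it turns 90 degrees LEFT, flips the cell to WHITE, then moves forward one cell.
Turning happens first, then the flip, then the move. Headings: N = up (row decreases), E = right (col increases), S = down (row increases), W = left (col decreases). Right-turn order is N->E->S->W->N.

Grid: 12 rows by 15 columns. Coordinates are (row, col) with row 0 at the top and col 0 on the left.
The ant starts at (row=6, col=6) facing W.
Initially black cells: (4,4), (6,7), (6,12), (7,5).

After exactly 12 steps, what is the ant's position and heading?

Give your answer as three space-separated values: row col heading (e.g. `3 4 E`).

Answer: 6 8 W

Derivation:
Step 1: on WHITE (6,6): turn R to N, flip to black, move to (5,6). |black|=5
Step 2: on WHITE (5,6): turn R to E, flip to black, move to (5,7). |black|=6
Step 3: on WHITE (5,7): turn R to S, flip to black, move to (6,7). |black|=7
Step 4: on BLACK (6,7): turn L to E, flip to white, move to (6,8). |black|=6
Step 5: on WHITE (6,8): turn R to S, flip to black, move to (7,8). |black|=7
Step 6: on WHITE (7,8): turn R to W, flip to black, move to (7,7). |black|=8
Step 7: on WHITE (7,7): turn R to N, flip to black, move to (6,7). |black|=9
Step 8: on WHITE (6,7): turn R to E, flip to black, move to (6,8). |black|=10
Step 9: on BLACK (6,8): turn L to N, flip to white, move to (5,8). |black|=9
Step 10: on WHITE (5,8): turn R to E, flip to black, move to (5,9). |black|=10
Step 11: on WHITE (5,9): turn R to S, flip to black, move to (6,9). |black|=11
Step 12: on WHITE (6,9): turn R to W, flip to black, move to (6,8). |black|=12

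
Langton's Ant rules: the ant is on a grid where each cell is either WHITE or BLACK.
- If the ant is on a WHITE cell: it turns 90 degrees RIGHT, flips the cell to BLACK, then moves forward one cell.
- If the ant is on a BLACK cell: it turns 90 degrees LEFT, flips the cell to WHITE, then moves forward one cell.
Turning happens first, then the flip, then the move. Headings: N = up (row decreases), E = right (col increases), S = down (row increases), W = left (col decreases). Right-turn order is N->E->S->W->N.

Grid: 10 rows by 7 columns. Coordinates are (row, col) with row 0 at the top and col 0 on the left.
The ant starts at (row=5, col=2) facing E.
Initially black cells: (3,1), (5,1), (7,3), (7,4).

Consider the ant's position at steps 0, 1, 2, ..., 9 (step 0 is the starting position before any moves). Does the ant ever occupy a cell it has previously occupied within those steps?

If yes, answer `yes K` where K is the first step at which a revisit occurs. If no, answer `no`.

Answer: yes 7

Derivation:
Step 1: on WHITE (5,2): turn R to S, flip to black, move to (6,2). |black|=5 — new cell
Step 2: on WHITE (6,2): turn R to W, flip to black, move to (6,1). |black|=6 — new cell
Step 3: on WHITE (6,1): turn R to N, flip to black, move to (5,1). |black|=7 — new cell
Step 4: on BLACK (5,1): turn L to W, flip to white, move to (5,0). |black|=6 — new cell
Step 5: on WHITE (5,0): turn R to N, flip to black, move to (4,0). |black|=7 — new cell
Step 6: on WHITE (4,0): turn R to E, flip to black, move to (4,1). |black|=8 — new cell
Step 7: on WHITE (4,1): turn R to S, flip to black, move to (5,1). |black|=9 — REVISIT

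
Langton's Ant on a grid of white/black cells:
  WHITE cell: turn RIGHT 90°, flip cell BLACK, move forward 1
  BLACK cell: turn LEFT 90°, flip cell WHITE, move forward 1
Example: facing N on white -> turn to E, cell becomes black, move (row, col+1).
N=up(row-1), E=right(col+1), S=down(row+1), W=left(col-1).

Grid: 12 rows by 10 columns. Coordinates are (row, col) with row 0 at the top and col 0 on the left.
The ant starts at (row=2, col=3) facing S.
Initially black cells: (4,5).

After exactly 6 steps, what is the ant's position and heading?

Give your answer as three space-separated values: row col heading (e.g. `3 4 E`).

Answer: 3 4 S

Derivation:
Step 1: on WHITE (2,3): turn R to W, flip to black, move to (2,2). |black|=2
Step 2: on WHITE (2,2): turn R to N, flip to black, move to (1,2). |black|=3
Step 3: on WHITE (1,2): turn R to E, flip to black, move to (1,3). |black|=4
Step 4: on WHITE (1,3): turn R to S, flip to black, move to (2,3). |black|=5
Step 5: on BLACK (2,3): turn L to E, flip to white, move to (2,4). |black|=4
Step 6: on WHITE (2,4): turn R to S, flip to black, move to (3,4). |black|=5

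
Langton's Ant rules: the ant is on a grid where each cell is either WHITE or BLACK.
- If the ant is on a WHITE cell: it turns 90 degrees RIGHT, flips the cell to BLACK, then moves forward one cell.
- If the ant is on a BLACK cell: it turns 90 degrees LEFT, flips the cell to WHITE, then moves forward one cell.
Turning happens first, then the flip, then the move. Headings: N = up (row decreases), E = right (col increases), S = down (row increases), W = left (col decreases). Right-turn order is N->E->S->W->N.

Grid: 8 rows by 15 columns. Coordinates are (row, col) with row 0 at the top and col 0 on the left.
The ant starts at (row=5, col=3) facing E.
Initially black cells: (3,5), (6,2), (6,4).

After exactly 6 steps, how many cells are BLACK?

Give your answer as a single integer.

Step 1: on WHITE (5,3): turn R to S, flip to black, move to (6,3). |black|=4
Step 2: on WHITE (6,3): turn R to W, flip to black, move to (6,2). |black|=5
Step 3: on BLACK (6,2): turn L to S, flip to white, move to (7,2). |black|=4
Step 4: on WHITE (7,2): turn R to W, flip to black, move to (7,1). |black|=5
Step 5: on WHITE (7,1): turn R to N, flip to black, move to (6,1). |black|=6
Step 6: on WHITE (6,1): turn R to E, flip to black, move to (6,2). |black|=7

Answer: 7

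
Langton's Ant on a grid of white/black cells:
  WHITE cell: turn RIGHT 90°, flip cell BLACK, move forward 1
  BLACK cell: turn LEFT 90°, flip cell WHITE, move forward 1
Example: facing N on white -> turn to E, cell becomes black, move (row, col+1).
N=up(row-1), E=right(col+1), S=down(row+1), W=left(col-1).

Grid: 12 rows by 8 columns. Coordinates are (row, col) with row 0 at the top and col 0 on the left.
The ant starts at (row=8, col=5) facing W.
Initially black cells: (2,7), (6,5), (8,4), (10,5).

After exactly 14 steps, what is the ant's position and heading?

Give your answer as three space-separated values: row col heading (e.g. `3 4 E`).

Step 1: on WHITE (8,5): turn R to N, flip to black, move to (7,5). |black|=5
Step 2: on WHITE (7,5): turn R to E, flip to black, move to (7,6). |black|=6
Step 3: on WHITE (7,6): turn R to S, flip to black, move to (8,6). |black|=7
Step 4: on WHITE (8,6): turn R to W, flip to black, move to (8,5). |black|=8
Step 5: on BLACK (8,5): turn L to S, flip to white, move to (9,5). |black|=7
Step 6: on WHITE (9,5): turn R to W, flip to black, move to (9,4). |black|=8
Step 7: on WHITE (9,4): turn R to N, flip to black, move to (8,4). |black|=9
Step 8: on BLACK (8,4): turn L to W, flip to white, move to (8,3). |black|=8
Step 9: on WHITE (8,3): turn R to N, flip to black, move to (7,3). |black|=9
Step 10: on WHITE (7,3): turn R to E, flip to black, move to (7,4). |black|=10
Step 11: on WHITE (7,4): turn R to S, flip to black, move to (8,4). |black|=11
Step 12: on WHITE (8,4): turn R to W, flip to black, move to (8,3). |black|=12
Step 13: on BLACK (8,3): turn L to S, flip to white, move to (9,3). |black|=11
Step 14: on WHITE (9,3): turn R to W, flip to black, move to (9,2). |black|=12

Answer: 9 2 W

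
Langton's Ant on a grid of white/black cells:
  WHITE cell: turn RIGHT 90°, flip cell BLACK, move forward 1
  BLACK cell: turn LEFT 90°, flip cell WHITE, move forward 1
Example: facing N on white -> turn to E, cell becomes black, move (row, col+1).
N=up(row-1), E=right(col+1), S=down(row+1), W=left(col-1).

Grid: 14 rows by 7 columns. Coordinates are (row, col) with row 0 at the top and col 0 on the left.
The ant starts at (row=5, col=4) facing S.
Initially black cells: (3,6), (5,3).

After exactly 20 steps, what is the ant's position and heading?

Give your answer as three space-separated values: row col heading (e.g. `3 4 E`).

Answer: 7 4 N

Derivation:
Step 1: on WHITE (5,4): turn R to W, flip to black, move to (5,3). |black|=3
Step 2: on BLACK (5,3): turn L to S, flip to white, move to (6,3). |black|=2
Step 3: on WHITE (6,3): turn R to W, flip to black, move to (6,2). |black|=3
Step 4: on WHITE (6,2): turn R to N, flip to black, move to (5,2). |black|=4
Step 5: on WHITE (5,2): turn R to E, flip to black, move to (5,3). |black|=5
Step 6: on WHITE (5,3): turn R to S, flip to black, move to (6,3). |black|=6
Step 7: on BLACK (6,3): turn L to E, flip to white, move to (6,4). |black|=5
Step 8: on WHITE (6,4): turn R to S, flip to black, move to (7,4). |black|=6
Step 9: on WHITE (7,4): turn R to W, flip to black, move to (7,3). |black|=7
Step 10: on WHITE (7,3): turn R to N, flip to black, move to (6,3). |black|=8
Step 11: on WHITE (6,3): turn R to E, flip to black, move to (6,4). |black|=9
Step 12: on BLACK (6,4): turn L to N, flip to white, move to (5,4). |black|=8
Step 13: on BLACK (5,4): turn L to W, flip to white, move to (5,3). |black|=7
Step 14: on BLACK (5,3): turn L to S, flip to white, move to (6,3). |black|=6
Step 15: on BLACK (6,3): turn L to E, flip to white, move to (6,4). |black|=5
Step 16: on WHITE (6,4): turn R to S, flip to black, move to (7,4). |black|=6
Step 17: on BLACK (7,4): turn L to E, flip to white, move to (7,5). |black|=5
Step 18: on WHITE (7,5): turn R to S, flip to black, move to (8,5). |black|=6
Step 19: on WHITE (8,5): turn R to W, flip to black, move to (8,4). |black|=7
Step 20: on WHITE (8,4): turn R to N, flip to black, move to (7,4). |black|=8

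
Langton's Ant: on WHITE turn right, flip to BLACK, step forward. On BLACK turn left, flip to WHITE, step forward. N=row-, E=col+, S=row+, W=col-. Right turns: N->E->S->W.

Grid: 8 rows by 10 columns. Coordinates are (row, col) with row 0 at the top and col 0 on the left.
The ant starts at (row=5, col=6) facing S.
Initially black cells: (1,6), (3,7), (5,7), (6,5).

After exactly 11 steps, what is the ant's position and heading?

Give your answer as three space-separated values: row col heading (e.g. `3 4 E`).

Step 1: on WHITE (5,6): turn R to W, flip to black, move to (5,5). |black|=5
Step 2: on WHITE (5,5): turn R to N, flip to black, move to (4,5). |black|=6
Step 3: on WHITE (4,5): turn R to E, flip to black, move to (4,6). |black|=7
Step 4: on WHITE (4,6): turn R to S, flip to black, move to (5,6). |black|=8
Step 5: on BLACK (5,6): turn L to E, flip to white, move to (5,7). |black|=7
Step 6: on BLACK (5,7): turn L to N, flip to white, move to (4,7). |black|=6
Step 7: on WHITE (4,7): turn R to E, flip to black, move to (4,8). |black|=7
Step 8: on WHITE (4,8): turn R to S, flip to black, move to (5,8). |black|=8
Step 9: on WHITE (5,8): turn R to W, flip to black, move to (5,7). |black|=9
Step 10: on WHITE (5,7): turn R to N, flip to black, move to (4,7). |black|=10
Step 11: on BLACK (4,7): turn L to W, flip to white, move to (4,6). |black|=9

Answer: 4 6 W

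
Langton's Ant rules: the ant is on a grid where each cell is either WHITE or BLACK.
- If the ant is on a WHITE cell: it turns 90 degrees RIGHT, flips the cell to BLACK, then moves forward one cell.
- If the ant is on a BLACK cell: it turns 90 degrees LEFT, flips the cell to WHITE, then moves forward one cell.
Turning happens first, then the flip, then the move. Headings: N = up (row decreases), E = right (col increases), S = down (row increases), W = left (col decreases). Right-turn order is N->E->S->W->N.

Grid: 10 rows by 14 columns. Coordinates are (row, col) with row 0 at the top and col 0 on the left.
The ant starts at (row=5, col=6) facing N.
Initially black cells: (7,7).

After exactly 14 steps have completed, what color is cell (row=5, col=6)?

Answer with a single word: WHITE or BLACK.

Answer: BLACK

Derivation:
Step 1: on WHITE (5,6): turn R to E, flip to black, move to (5,7). |black|=2
Step 2: on WHITE (5,7): turn R to S, flip to black, move to (6,7). |black|=3
Step 3: on WHITE (6,7): turn R to W, flip to black, move to (6,6). |black|=4
Step 4: on WHITE (6,6): turn R to N, flip to black, move to (5,6). |black|=5
Step 5: on BLACK (5,6): turn L to W, flip to white, move to (5,5). |black|=4
Step 6: on WHITE (5,5): turn R to N, flip to black, move to (4,5). |black|=5
Step 7: on WHITE (4,5): turn R to E, flip to black, move to (4,6). |black|=6
Step 8: on WHITE (4,6): turn R to S, flip to black, move to (5,6). |black|=7
Step 9: on WHITE (5,6): turn R to W, flip to black, move to (5,5). |black|=8
Step 10: on BLACK (5,5): turn L to S, flip to white, move to (6,5). |black|=7
Step 11: on WHITE (6,5): turn R to W, flip to black, move to (6,4). |black|=8
Step 12: on WHITE (6,4): turn R to N, flip to black, move to (5,4). |black|=9
Step 13: on WHITE (5,4): turn R to E, flip to black, move to (5,5). |black|=10
Step 14: on WHITE (5,5): turn R to S, flip to black, move to (6,5). |black|=11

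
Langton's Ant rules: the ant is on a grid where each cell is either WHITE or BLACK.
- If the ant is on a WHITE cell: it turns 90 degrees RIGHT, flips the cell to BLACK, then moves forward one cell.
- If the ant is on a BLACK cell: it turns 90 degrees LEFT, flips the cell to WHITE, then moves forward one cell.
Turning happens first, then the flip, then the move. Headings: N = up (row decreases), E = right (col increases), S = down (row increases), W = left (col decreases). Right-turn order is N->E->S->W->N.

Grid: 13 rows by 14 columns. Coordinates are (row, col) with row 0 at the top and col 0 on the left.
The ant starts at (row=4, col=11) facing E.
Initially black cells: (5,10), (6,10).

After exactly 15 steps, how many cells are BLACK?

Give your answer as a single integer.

Answer: 7

Derivation:
Step 1: on WHITE (4,11): turn R to S, flip to black, move to (5,11). |black|=3
Step 2: on WHITE (5,11): turn R to W, flip to black, move to (5,10). |black|=4
Step 3: on BLACK (5,10): turn L to S, flip to white, move to (6,10). |black|=3
Step 4: on BLACK (6,10): turn L to E, flip to white, move to (6,11). |black|=2
Step 5: on WHITE (6,11): turn R to S, flip to black, move to (7,11). |black|=3
Step 6: on WHITE (7,11): turn R to W, flip to black, move to (7,10). |black|=4
Step 7: on WHITE (7,10): turn R to N, flip to black, move to (6,10). |black|=5
Step 8: on WHITE (6,10): turn R to E, flip to black, move to (6,11). |black|=6
Step 9: on BLACK (6,11): turn L to N, flip to white, move to (5,11). |black|=5
Step 10: on BLACK (5,11): turn L to W, flip to white, move to (5,10). |black|=4
Step 11: on WHITE (5,10): turn R to N, flip to black, move to (4,10). |black|=5
Step 12: on WHITE (4,10): turn R to E, flip to black, move to (4,11). |black|=6
Step 13: on BLACK (4,11): turn L to N, flip to white, move to (3,11). |black|=5
Step 14: on WHITE (3,11): turn R to E, flip to black, move to (3,12). |black|=6
Step 15: on WHITE (3,12): turn R to S, flip to black, move to (4,12). |black|=7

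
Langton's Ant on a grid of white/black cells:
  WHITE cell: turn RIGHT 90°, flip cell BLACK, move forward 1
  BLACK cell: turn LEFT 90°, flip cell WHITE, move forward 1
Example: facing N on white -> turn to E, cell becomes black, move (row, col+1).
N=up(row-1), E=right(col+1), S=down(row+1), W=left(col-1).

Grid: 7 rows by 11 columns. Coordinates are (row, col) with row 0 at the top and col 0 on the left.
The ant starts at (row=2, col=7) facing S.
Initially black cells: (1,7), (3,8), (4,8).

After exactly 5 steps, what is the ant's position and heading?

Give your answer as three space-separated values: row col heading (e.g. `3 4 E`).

Step 1: on WHITE (2,7): turn R to W, flip to black, move to (2,6). |black|=4
Step 2: on WHITE (2,6): turn R to N, flip to black, move to (1,6). |black|=5
Step 3: on WHITE (1,6): turn R to E, flip to black, move to (1,7). |black|=6
Step 4: on BLACK (1,7): turn L to N, flip to white, move to (0,7). |black|=5
Step 5: on WHITE (0,7): turn R to E, flip to black, move to (0,8). |black|=6

Answer: 0 8 E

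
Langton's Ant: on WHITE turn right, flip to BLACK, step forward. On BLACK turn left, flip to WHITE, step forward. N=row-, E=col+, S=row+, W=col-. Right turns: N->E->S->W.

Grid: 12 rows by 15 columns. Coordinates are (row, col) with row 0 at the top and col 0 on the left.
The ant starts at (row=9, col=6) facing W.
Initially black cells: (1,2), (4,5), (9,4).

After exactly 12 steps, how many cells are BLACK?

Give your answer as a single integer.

Answer: 11

Derivation:
Step 1: on WHITE (9,6): turn R to N, flip to black, move to (8,6). |black|=4
Step 2: on WHITE (8,6): turn R to E, flip to black, move to (8,7). |black|=5
Step 3: on WHITE (8,7): turn R to S, flip to black, move to (9,7). |black|=6
Step 4: on WHITE (9,7): turn R to W, flip to black, move to (9,6). |black|=7
Step 5: on BLACK (9,6): turn L to S, flip to white, move to (10,6). |black|=6
Step 6: on WHITE (10,6): turn R to W, flip to black, move to (10,5). |black|=7
Step 7: on WHITE (10,5): turn R to N, flip to black, move to (9,5). |black|=8
Step 8: on WHITE (9,5): turn R to E, flip to black, move to (9,6). |black|=9
Step 9: on WHITE (9,6): turn R to S, flip to black, move to (10,6). |black|=10
Step 10: on BLACK (10,6): turn L to E, flip to white, move to (10,7). |black|=9
Step 11: on WHITE (10,7): turn R to S, flip to black, move to (11,7). |black|=10
Step 12: on WHITE (11,7): turn R to W, flip to black, move to (11,6). |black|=11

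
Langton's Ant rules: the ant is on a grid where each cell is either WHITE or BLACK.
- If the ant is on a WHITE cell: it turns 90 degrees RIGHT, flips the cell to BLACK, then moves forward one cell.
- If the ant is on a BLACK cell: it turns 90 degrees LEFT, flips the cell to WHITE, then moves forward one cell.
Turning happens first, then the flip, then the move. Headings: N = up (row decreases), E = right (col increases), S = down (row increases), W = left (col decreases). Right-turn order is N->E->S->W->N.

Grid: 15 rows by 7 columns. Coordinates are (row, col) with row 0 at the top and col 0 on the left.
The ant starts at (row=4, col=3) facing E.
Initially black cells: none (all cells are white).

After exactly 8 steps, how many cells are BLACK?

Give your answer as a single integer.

Answer: 6

Derivation:
Step 1: on WHITE (4,3): turn R to S, flip to black, move to (5,3). |black|=1
Step 2: on WHITE (5,3): turn R to W, flip to black, move to (5,2). |black|=2
Step 3: on WHITE (5,2): turn R to N, flip to black, move to (4,2). |black|=3
Step 4: on WHITE (4,2): turn R to E, flip to black, move to (4,3). |black|=4
Step 5: on BLACK (4,3): turn L to N, flip to white, move to (3,3). |black|=3
Step 6: on WHITE (3,3): turn R to E, flip to black, move to (3,4). |black|=4
Step 7: on WHITE (3,4): turn R to S, flip to black, move to (4,4). |black|=5
Step 8: on WHITE (4,4): turn R to W, flip to black, move to (4,3). |black|=6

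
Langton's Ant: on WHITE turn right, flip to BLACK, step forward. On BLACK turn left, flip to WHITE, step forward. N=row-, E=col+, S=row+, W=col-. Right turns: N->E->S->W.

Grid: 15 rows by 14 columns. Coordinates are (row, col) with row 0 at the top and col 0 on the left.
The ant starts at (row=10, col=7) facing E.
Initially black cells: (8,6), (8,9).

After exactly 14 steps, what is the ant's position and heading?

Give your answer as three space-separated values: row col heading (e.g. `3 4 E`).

Answer: 7 6 E

Derivation:
Step 1: on WHITE (10,7): turn R to S, flip to black, move to (11,7). |black|=3
Step 2: on WHITE (11,7): turn R to W, flip to black, move to (11,6). |black|=4
Step 3: on WHITE (11,6): turn R to N, flip to black, move to (10,6). |black|=5
Step 4: on WHITE (10,6): turn R to E, flip to black, move to (10,7). |black|=6
Step 5: on BLACK (10,7): turn L to N, flip to white, move to (9,7). |black|=5
Step 6: on WHITE (9,7): turn R to E, flip to black, move to (9,8). |black|=6
Step 7: on WHITE (9,8): turn R to S, flip to black, move to (10,8). |black|=7
Step 8: on WHITE (10,8): turn R to W, flip to black, move to (10,7). |black|=8
Step 9: on WHITE (10,7): turn R to N, flip to black, move to (9,7). |black|=9
Step 10: on BLACK (9,7): turn L to W, flip to white, move to (9,6). |black|=8
Step 11: on WHITE (9,6): turn R to N, flip to black, move to (8,6). |black|=9
Step 12: on BLACK (8,6): turn L to W, flip to white, move to (8,5). |black|=8
Step 13: on WHITE (8,5): turn R to N, flip to black, move to (7,5). |black|=9
Step 14: on WHITE (7,5): turn R to E, flip to black, move to (7,6). |black|=10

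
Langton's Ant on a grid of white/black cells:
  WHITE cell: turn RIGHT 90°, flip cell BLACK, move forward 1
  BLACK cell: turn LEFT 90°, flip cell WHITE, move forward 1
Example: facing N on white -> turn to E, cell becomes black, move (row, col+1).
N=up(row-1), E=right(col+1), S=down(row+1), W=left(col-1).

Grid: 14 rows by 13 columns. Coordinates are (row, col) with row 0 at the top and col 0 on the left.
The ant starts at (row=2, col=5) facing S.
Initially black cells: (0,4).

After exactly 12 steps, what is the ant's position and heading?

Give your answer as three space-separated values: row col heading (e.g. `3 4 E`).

Answer: 2 7 S

Derivation:
Step 1: on WHITE (2,5): turn R to W, flip to black, move to (2,4). |black|=2
Step 2: on WHITE (2,4): turn R to N, flip to black, move to (1,4). |black|=3
Step 3: on WHITE (1,4): turn R to E, flip to black, move to (1,5). |black|=4
Step 4: on WHITE (1,5): turn R to S, flip to black, move to (2,5). |black|=5
Step 5: on BLACK (2,5): turn L to E, flip to white, move to (2,6). |black|=4
Step 6: on WHITE (2,6): turn R to S, flip to black, move to (3,6). |black|=5
Step 7: on WHITE (3,6): turn R to W, flip to black, move to (3,5). |black|=6
Step 8: on WHITE (3,5): turn R to N, flip to black, move to (2,5). |black|=7
Step 9: on WHITE (2,5): turn R to E, flip to black, move to (2,6). |black|=8
Step 10: on BLACK (2,6): turn L to N, flip to white, move to (1,6). |black|=7
Step 11: on WHITE (1,6): turn R to E, flip to black, move to (1,7). |black|=8
Step 12: on WHITE (1,7): turn R to S, flip to black, move to (2,7). |black|=9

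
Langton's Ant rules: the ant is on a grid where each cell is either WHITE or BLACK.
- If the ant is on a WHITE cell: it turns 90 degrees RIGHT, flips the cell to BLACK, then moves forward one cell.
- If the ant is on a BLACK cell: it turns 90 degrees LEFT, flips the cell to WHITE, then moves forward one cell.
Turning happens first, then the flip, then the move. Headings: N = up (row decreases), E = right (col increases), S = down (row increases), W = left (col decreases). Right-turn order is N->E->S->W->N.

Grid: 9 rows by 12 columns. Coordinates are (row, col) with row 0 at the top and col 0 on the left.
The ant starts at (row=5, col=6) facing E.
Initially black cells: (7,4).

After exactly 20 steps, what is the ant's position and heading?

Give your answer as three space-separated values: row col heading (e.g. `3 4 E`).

Answer: 3 4 W

Derivation:
Step 1: on WHITE (5,6): turn R to S, flip to black, move to (6,6). |black|=2
Step 2: on WHITE (6,6): turn R to W, flip to black, move to (6,5). |black|=3
Step 3: on WHITE (6,5): turn R to N, flip to black, move to (5,5). |black|=4
Step 4: on WHITE (5,5): turn R to E, flip to black, move to (5,6). |black|=5
Step 5: on BLACK (5,6): turn L to N, flip to white, move to (4,6). |black|=4
Step 6: on WHITE (4,6): turn R to E, flip to black, move to (4,7). |black|=5
Step 7: on WHITE (4,7): turn R to S, flip to black, move to (5,7). |black|=6
Step 8: on WHITE (5,7): turn R to W, flip to black, move to (5,6). |black|=7
Step 9: on WHITE (5,6): turn R to N, flip to black, move to (4,6). |black|=8
Step 10: on BLACK (4,6): turn L to W, flip to white, move to (4,5). |black|=7
Step 11: on WHITE (4,5): turn R to N, flip to black, move to (3,5). |black|=8
Step 12: on WHITE (3,5): turn R to E, flip to black, move to (3,6). |black|=9
Step 13: on WHITE (3,6): turn R to S, flip to black, move to (4,6). |black|=10
Step 14: on WHITE (4,6): turn R to W, flip to black, move to (4,5). |black|=11
Step 15: on BLACK (4,5): turn L to S, flip to white, move to (5,5). |black|=10
Step 16: on BLACK (5,5): turn L to E, flip to white, move to (5,6). |black|=9
Step 17: on BLACK (5,6): turn L to N, flip to white, move to (4,6). |black|=8
Step 18: on BLACK (4,6): turn L to W, flip to white, move to (4,5). |black|=7
Step 19: on WHITE (4,5): turn R to N, flip to black, move to (3,5). |black|=8
Step 20: on BLACK (3,5): turn L to W, flip to white, move to (3,4). |black|=7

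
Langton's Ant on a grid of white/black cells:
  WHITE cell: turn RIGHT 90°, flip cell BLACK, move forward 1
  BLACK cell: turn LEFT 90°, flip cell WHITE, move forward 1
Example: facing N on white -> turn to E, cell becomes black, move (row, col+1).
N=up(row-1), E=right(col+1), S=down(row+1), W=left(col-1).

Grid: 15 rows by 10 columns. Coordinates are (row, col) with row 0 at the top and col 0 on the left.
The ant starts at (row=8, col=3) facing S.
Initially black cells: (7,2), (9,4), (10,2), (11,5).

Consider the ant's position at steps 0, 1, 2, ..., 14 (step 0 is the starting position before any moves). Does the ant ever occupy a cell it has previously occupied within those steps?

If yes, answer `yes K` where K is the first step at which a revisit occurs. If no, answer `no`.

Answer: yes 6

Derivation:
Step 1: on WHITE (8,3): turn R to W, flip to black, move to (8,2). |black|=5 — new cell
Step 2: on WHITE (8,2): turn R to N, flip to black, move to (7,2). |black|=6 — new cell
Step 3: on BLACK (7,2): turn L to W, flip to white, move to (7,1). |black|=5 — new cell
Step 4: on WHITE (7,1): turn R to N, flip to black, move to (6,1). |black|=6 — new cell
Step 5: on WHITE (6,1): turn R to E, flip to black, move to (6,2). |black|=7 — new cell
Step 6: on WHITE (6,2): turn R to S, flip to black, move to (7,2). |black|=8 — REVISIT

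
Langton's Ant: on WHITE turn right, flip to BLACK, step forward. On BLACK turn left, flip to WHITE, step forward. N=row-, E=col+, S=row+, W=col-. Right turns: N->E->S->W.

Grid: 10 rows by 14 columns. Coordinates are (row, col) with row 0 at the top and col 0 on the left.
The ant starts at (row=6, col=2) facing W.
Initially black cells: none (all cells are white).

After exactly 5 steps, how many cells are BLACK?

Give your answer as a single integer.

Answer: 3

Derivation:
Step 1: on WHITE (6,2): turn R to N, flip to black, move to (5,2). |black|=1
Step 2: on WHITE (5,2): turn R to E, flip to black, move to (5,3). |black|=2
Step 3: on WHITE (5,3): turn R to S, flip to black, move to (6,3). |black|=3
Step 4: on WHITE (6,3): turn R to W, flip to black, move to (6,2). |black|=4
Step 5: on BLACK (6,2): turn L to S, flip to white, move to (7,2). |black|=3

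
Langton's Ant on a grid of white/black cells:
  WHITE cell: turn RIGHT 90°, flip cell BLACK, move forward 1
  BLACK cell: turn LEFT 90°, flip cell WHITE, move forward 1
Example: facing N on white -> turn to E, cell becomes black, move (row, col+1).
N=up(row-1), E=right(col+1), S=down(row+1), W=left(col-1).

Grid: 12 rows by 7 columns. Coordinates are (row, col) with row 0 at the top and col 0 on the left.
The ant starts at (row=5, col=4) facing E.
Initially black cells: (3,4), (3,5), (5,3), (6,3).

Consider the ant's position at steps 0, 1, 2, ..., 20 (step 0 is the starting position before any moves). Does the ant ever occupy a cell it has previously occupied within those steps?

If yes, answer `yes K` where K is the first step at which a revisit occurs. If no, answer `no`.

Step 1: on WHITE (5,4): turn R to S, flip to black, move to (6,4). |black|=5 — new cell
Step 2: on WHITE (6,4): turn R to W, flip to black, move to (6,3). |black|=6 — new cell
Step 3: on BLACK (6,3): turn L to S, flip to white, move to (7,3). |black|=5 — new cell
Step 4: on WHITE (7,3): turn R to W, flip to black, move to (7,2). |black|=6 — new cell
Step 5: on WHITE (7,2): turn R to N, flip to black, move to (6,2). |black|=7 — new cell
Step 6: on WHITE (6,2): turn R to E, flip to black, move to (6,3). |black|=8 — REVISIT

Answer: yes 6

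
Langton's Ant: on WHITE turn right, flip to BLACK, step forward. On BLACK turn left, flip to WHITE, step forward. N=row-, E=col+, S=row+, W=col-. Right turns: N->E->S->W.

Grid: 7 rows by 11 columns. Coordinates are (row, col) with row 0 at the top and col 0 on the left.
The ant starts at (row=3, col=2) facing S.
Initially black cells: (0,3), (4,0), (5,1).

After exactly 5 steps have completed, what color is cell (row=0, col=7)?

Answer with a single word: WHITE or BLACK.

Step 1: on WHITE (3,2): turn R to W, flip to black, move to (3,1). |black|=4
Step 2: on WHITE (3,1): turn R to N, flip to black, move to (2,1). |black|=5
Step 3: on WHITE (2,1): turn R to E, flip to black, move to (2,2). |black|=6
Step 4: on WHITE (2,2): turn R to S, flip to black, move to (3,2). |black|=7
Step 5: on BLACK (3,2): turn L to E, flip to white, move to (3,3). |black|=6

Answer: WHITE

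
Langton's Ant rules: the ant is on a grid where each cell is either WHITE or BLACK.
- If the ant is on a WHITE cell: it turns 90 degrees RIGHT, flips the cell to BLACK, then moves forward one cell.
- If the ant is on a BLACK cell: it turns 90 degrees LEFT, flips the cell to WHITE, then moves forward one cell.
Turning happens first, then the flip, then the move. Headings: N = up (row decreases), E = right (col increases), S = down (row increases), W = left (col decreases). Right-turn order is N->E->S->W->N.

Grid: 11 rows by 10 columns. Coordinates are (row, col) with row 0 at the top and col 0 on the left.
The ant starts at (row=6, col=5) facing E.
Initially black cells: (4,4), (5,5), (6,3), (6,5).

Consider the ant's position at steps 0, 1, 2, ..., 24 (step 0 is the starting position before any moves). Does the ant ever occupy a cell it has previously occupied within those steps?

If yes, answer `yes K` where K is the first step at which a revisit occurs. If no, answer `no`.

Answer: yes 7

Derivation:
Step 1: on BLACK (6,5): turn L to N, flip to white, move to (5,5). |black|=3 — new cell
Step 2: on BLACK (5,5): turn L to W, flip to white, move to (5,4). |black|=2 — new cell
Step 3: on WHITE (5,4): turn R to N, flip to black, move to (4,4). |black|=3 — new cell
Step 4: on BLACK (4,4): turn L to W, flip to white, move to (4,3). |black|=2 — new cell
Step 5: on WHITE (4,3): turn R to N, flip to black, move to (3,3). |black|=3 — new cell
Step 6: on WHITE (3,3): turn R to E, flip to black, move to (3,4). |black|=4 — new cell
Step 7: on WHITE (3,4): turn R to S, flip to black, move to (4,4). |black|=5 — REVISIT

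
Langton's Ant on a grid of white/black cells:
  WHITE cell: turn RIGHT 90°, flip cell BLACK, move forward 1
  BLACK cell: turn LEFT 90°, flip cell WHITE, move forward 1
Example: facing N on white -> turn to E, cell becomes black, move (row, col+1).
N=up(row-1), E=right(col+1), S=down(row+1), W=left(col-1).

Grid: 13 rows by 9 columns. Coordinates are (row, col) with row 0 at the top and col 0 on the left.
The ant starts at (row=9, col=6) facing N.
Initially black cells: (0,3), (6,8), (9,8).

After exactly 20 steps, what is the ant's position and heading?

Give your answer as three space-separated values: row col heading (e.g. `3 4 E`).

Step 1: on WHITE (9,6): turn R to E, flip to black, move to (9,7). |black|=4
Step 2: on WHITE (9,7): turn R to S, flip to black, move to (10,7). |black|=5
Step 3: on WHITE (10,7): turn R to W, flip to black, move to (10,6). |black|=6
Step 4: on WHITE (10,6): turn R to N, flip to black, move to (9,6). |black|=7
Step 5: on BLACK (9,6): turn L to W, flip to white, move to (9,5). |black|=6
Step 6: on WHITE (9,5): turn R to N, flip to black, move to (8,5). |black|=7
Step 7: on WHITE (8,5): turn R to E, flip to black, move to (8,6). |black|=8
Step 8: on WHITE (8,6): turn R to S, flip to black, move to (9,6). |black|=9
Step 9: on WHITE (9,6): turn R to W, flip to black, move to (9,5). |black|=10
Step 10: on BLACK (9,5): turn L to S, flip to white, move to (10,5). |black|=9
Step 11: on WHITE (10,5): turn R to W, flip to black, move to (10,4). |black|=10
Step 12: on WHITE (10,4): turn R to N, flip to black, move to (9,4). |black|=11
Step 13: on WHITE (9,4): turn R to E, flip to black, move to (9,5). |black|=12
Step 14: on WHITE (9,5): turn R to S, flip to black, move to (10,5). |black|=13
Step 15: on BLACK (10,5): turn L to E, flip to white, move to (10,6). |black|=12
Step 16: on BLACK (10,6): turn L to N, flip to white, move to (9,6). |black|=11
Step 17: on BLACK (9,6): turn L to W, flip to white, move to (9,5). |black|=10
Step 18: on BLACK (9,5): turn L to S, flip to white, move to (10,5). |black|=9
Step 19: on WHITE (10,5): turn R to W, flip to black, move to (10,4). |black|=10
Step 20: on BLACK (10,4): turn L to S, flip to white, move to (11,4). |black|=9

Answer: 11 4 S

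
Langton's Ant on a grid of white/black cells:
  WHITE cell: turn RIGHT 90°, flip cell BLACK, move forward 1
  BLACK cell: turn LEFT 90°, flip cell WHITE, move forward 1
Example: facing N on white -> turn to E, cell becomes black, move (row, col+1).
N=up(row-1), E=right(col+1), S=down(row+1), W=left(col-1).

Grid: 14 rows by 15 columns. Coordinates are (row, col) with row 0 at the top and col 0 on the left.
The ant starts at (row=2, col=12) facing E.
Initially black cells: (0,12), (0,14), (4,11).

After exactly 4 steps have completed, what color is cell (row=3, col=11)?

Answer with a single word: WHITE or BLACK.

Answer: BLACK

Derivation:
Step 1: on WHITE (2,12): turn R to S, flip to black, move to (3,12). |black|=4
Step 2: on WHITE (3,12): turn R to W, flip to black, move to (3,11). |black|=5
Step 3: on WHITE (3,11): turn R to N, flip to black, move to (2,11). |black|=6
Step 4: on WHITE (2,11): turn R to E, flip to black, move to (2,12). |black|=7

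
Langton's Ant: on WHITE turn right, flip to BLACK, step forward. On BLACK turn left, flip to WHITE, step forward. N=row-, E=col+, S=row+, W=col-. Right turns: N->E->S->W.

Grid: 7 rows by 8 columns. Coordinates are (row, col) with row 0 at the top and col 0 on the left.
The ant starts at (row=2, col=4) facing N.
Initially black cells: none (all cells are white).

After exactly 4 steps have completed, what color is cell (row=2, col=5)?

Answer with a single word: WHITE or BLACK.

Step 1: on WHITE (2,4): turn R to E, flip to black, move to (2,5). |black|=1
Step 2: on WHITE (2,5): turn R to S, flip to black, move to (3,5). |black|=2
Step 3: on WHITE (3,5): turn R to W, flip to black, move to (3,4). |black|=3
Step 4: on WHITE (3,4): turn R to N, flip to black, move to (2,4). |black|=4

Answer: BLACK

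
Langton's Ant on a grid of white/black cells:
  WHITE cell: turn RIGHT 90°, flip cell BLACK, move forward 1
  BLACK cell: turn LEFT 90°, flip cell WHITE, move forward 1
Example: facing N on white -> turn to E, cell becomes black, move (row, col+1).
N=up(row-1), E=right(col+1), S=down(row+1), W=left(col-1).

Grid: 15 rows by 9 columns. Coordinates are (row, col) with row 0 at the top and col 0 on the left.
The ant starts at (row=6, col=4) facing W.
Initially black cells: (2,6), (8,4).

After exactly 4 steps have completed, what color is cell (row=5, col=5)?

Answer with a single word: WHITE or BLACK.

Answer: BLACK

Derivation:
Step 1: on WHITE (6,4): turn R to N, flip to black, move to (5,4). |black|=3
Step 2: on WHITE (5,4): turn R to E, flip to black, move to (5,5). |black|=4
Step 3: on WHITE (5,5): turn R to S, flip to black, move to (6,5). |black|=5
Step 4: on WHITE (6,5): turn R to W, flip to black, move to (6,4). |black|=6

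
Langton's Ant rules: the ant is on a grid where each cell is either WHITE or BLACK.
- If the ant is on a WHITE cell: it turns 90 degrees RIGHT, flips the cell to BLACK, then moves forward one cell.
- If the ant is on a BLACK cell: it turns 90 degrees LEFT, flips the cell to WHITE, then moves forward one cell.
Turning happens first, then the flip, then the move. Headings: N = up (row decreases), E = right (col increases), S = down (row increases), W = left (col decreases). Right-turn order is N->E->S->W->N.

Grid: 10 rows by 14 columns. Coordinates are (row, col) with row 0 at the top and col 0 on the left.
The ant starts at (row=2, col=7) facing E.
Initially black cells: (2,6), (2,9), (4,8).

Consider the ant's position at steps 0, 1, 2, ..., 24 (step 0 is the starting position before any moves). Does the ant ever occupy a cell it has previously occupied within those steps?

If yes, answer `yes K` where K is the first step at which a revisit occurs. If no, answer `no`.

Answer: yes 7

Derivation:
Step 1: on WHITE (2,7): turn R to S, flip to black, move to (3,7). |black|=4 — new cell
Step 2: on WHITE (3,7): turn R to W, flip to black, move to (3,6). |black|=5 — new cell
Step 3: on WHITE (3,6): turn R to N, flip to black, move to (2,6). |black|=6 — new cell
Step 4: on BLACK (2,6): turn L to W, flip to white, move to (2,5). |black|=5 — new cell
Step 5: on WHITE (2,5): turn R to N, flip to black, move to (1,5). |black|=6 — new cell
Step 6: on WHITE (1,5): turn R to E, flip to black, move to (1,6). |black|=7 — new cell
Step 7: on WHITE (1,6): turn R to S, flip to black, move to (2,6). |black|=8 — REVISIT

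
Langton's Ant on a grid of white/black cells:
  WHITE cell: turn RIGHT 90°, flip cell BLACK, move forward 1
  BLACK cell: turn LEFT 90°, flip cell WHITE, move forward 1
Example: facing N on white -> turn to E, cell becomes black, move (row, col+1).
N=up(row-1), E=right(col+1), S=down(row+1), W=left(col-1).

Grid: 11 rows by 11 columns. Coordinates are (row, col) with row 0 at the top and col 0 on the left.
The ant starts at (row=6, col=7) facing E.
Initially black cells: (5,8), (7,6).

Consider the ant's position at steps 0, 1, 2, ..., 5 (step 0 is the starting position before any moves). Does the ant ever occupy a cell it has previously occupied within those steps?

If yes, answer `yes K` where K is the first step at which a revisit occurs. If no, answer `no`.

Step 1: on WHITE (6,7): turn R to S, flip to black, move to (7,7). |black|=3 — new cell
Step 2: on WHITE (7,7): turn R to W, flip to black, move to (7,6). |black|=4 — new cell
Step 3: on BLACK (7,6): turn L to S, flip to white, move to (8,6). |black|=3 — new cell
Step 4: on WHITE (8,6): turn R to W, flip to black, move to (8,5). |black|=4 — new cell
Step 5: on WHITE (8,5): turn R to N, flip to black, move to (7,5). |black|=5 — new cell
No revisit within 5 steps.

Answer: no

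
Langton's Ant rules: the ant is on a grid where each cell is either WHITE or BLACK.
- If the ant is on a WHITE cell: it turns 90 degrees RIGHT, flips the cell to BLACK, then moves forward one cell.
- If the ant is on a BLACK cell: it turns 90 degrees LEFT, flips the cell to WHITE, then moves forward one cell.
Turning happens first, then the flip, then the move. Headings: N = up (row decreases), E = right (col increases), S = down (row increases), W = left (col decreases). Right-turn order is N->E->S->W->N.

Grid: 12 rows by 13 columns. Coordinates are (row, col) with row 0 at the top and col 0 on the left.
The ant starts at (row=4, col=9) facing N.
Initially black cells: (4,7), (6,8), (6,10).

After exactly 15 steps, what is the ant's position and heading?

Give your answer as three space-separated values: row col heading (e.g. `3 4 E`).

Step 1: on WHITE (4,9): turn R to E, flip to black, move to (4,10). |black|=4
Step 2: on WHITE (4,10): turn R to S, flip to black, move to (5,10). |black|=5
Step 3: on WHITE (5,10): turn R to W, flip to black, move to (5,9). |black|=6
Step 4: on WHITE (5,9): turn R to N, flip to black, move to (4,9). |black|=7
Step 5: on BLACK (4,9): turn L to W, flip to white, move to (4,8). |black|=6
Step 6: on WHITE (4,8): turn R to N, flip to black, move to (3,8). |black|=7
Step 7: on WHITE (3,8): turn R to E, flip to black, move to (3,9). |black|=8
Step 8: on WHITE (3,9): turn R to S, flip to black, move to (4,9). |black|=9
Step 9: on WHITE (4,9): turn R to W, flip to black, move to (4,8). |black|=10
Step 10: on BLACK (4,8): turn L to S, flip to white, move to (5,8). |black|=9
Step 11: on WHITE (5,8): turn R to W, flip to black, move to (5,7). |black|=10
Step 12: on WHITE (5,7): turn R to N, flip to black, move to (4,7). |black|=11
Step 13: on BLACK (4,7): turn L to W, flip to white, move to (4,6). |black|=10
Step 14: on WHITE (4,6): turn R to N, flip to black, move to (3,6). |black|=11
Step 15: on WHITE (3,6): turn R to E, flip to black, move to (3,7). |black|=12

Answer: 3 7 E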